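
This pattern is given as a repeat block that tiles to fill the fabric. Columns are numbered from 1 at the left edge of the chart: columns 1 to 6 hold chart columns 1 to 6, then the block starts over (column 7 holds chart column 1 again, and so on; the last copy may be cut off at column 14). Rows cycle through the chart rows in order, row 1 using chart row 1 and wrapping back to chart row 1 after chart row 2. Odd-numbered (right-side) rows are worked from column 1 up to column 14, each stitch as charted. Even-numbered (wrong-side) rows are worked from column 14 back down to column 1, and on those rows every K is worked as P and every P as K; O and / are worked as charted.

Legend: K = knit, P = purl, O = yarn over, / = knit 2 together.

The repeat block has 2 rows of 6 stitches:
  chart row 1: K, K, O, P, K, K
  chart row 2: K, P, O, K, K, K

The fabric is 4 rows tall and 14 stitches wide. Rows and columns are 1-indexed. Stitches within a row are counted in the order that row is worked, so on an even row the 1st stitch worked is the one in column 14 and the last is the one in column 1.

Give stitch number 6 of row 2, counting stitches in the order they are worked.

Row 2 uses chart row ((2-1) mod 2)+1 = 2. Row 2 is even, so WS.
Chart row 2 tiled across columns 1-14: K P O K K K K P O K K K K P
WS: work from column 14 back to column 1 (reverse the tiled row), swapping K<->P (O and / unchanged).
Row 2 as worked: K P P P P O K P P P P O K P
Stitch 6 in working order -> O

Result:
O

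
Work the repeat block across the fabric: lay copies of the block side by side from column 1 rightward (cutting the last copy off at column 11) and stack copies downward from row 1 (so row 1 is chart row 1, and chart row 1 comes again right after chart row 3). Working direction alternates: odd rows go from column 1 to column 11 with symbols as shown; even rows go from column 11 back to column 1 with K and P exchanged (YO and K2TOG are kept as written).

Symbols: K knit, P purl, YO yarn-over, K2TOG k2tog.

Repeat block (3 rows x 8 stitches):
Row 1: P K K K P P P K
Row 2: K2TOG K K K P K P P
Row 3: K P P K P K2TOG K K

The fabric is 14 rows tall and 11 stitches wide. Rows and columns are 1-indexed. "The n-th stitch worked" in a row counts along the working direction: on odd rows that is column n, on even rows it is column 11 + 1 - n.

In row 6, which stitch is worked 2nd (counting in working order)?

Row 6: (6-1) mod 3 = 2, so use chart row 3. Even row -> WS.
Chart row 3 tiled across columns 1-11: K P P K P K2TOG K K K P P
WS row: flip the tiled sequence (start at column 11) and apply K<->P; YO and K2TOG stay.
Row 6 as worked: K K P P P K2TOG K P K K P
Counting 2 along the worked row gives K.

== STITCH ==
K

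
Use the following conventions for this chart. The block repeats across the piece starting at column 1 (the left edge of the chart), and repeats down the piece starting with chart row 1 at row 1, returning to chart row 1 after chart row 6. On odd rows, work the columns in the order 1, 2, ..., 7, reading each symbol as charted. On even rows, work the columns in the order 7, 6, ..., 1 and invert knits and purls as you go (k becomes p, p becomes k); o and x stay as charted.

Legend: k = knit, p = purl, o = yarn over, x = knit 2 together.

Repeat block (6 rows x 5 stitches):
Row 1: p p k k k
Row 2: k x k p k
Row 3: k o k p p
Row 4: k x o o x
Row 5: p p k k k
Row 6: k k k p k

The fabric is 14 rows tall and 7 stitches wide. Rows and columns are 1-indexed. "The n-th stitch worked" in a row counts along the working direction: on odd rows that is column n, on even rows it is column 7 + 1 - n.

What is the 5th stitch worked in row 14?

Stitch:
p

Derivation:
Row 14: (14-1) mod 6 = 1, so use chart row 2. Even row -> WS.
Chart row 2 tiled across columns 1-7: k x k p k k x
WS row: flip the tiled sequence (start at column 7) and apply k<->p; o and x stay.
Row 14 as worked: x p p k p x p
The 5th stitch worked is p.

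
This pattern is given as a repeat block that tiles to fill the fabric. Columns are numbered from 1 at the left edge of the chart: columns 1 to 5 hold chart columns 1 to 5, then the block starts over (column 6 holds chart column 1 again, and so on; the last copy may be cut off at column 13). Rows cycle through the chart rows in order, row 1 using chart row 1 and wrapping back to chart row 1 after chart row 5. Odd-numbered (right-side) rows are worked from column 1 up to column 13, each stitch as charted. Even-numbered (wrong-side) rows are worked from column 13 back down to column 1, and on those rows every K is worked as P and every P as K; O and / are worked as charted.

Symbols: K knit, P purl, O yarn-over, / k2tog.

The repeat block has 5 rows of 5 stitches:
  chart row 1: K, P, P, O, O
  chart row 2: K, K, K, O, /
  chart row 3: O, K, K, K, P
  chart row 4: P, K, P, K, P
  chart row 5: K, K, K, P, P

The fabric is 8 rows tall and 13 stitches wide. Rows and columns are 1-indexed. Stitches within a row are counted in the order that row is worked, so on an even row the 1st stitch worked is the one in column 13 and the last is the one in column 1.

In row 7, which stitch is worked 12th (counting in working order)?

Row 7: (7-1) mod 5 = 1, so use chart row 2. Odd row -> RS.
Chart row 2 tiled across columns 1-13: K K K O / K K K O / K K K
RS row: no reversal, no swap; stitch n worked = column n.
Stitch 12 in working order -> K

== STITCH ==
K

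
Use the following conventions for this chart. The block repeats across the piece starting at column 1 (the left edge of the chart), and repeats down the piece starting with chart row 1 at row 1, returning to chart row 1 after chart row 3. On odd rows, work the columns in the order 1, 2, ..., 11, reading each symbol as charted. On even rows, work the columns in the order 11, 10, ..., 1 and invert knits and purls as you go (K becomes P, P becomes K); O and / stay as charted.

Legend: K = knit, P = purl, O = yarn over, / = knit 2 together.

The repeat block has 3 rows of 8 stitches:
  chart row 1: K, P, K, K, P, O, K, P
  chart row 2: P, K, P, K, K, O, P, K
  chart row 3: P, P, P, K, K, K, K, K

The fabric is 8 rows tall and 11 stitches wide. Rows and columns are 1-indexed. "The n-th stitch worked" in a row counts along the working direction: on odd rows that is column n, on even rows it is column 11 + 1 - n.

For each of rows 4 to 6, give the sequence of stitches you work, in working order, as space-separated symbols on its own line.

Rows as worked:
P K P K P O K P P K P
P K P K K O P K P K P
K K K P P P P P K K K

Derivation:
Row 4: chart row 1, WS - tiled (columns 1-11): K P K K P O K P K P K; work from column 11 back to 1 with K<->P swapped.
Row 5: chart row 2, RS - tile across columns 1-11 and work as-is.
Row 6: chart row 3, WS - tiled (columns 1-11): P P P K K K K K P P P; work from column 11 back to 1 with K<->P swapped.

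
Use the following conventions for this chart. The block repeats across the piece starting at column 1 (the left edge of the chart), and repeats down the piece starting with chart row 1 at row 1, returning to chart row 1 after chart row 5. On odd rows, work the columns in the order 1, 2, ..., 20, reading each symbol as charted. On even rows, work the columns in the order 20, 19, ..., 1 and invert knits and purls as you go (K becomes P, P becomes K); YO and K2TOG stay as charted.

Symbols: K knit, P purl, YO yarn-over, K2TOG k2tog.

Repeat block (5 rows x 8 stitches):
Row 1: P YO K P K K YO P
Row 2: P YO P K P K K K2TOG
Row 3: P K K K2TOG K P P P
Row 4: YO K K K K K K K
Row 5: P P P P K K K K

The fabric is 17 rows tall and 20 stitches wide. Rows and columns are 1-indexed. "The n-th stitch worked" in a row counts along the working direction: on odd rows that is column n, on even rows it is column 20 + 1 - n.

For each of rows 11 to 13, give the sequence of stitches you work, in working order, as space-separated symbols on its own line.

== ROWS AS WORKED ==
P YO K P K K YO P P YO K P K K YO P P YO K P
P K YO K K2TOG P P K P K YO K K2TOG P P K P K YO K
P K K K2TOG K P P P P K K K2TOG K P P P P K K K2TOG

Derivation:
Row 11: chart row 1, RS - tile across columns 1-20 and work as-is.
Row 12: chart row 2, WS - tiled (columns 1-20): P YO P K P K K K2TOG P YO P K P K K K2TOG P YO P K; work from column 20 back to 1 with K<->P swapped.
Row 13: chart row 3, RS - tile across columns 1-20 and work as-is.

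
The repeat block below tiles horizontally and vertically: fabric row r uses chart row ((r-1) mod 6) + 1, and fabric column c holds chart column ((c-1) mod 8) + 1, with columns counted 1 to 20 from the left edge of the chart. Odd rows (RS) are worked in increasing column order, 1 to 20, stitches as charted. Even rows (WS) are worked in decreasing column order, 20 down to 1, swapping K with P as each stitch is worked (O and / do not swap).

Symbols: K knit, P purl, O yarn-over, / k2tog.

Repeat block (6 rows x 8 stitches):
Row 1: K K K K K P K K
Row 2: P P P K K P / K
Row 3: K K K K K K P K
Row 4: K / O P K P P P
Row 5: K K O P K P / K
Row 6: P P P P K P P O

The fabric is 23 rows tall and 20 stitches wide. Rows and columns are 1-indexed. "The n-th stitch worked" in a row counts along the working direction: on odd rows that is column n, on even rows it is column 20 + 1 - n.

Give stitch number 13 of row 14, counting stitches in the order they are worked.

For row 14: chart row = ((14-1) mod 6) + 1 = 2; this is a WS (even) row.
Chart row 2 tiled across columns 1-20: P P P K K P / K P P P K K P / K P P P K
Wrong side: read the tiled row from column 20 down to 1 and exchange K with P (leave O, /).
Row 14 as worked: P K K K P / K P P K K K P / K P P K K K
Counting 13 along the worked row gives P.

== STITCH ==
P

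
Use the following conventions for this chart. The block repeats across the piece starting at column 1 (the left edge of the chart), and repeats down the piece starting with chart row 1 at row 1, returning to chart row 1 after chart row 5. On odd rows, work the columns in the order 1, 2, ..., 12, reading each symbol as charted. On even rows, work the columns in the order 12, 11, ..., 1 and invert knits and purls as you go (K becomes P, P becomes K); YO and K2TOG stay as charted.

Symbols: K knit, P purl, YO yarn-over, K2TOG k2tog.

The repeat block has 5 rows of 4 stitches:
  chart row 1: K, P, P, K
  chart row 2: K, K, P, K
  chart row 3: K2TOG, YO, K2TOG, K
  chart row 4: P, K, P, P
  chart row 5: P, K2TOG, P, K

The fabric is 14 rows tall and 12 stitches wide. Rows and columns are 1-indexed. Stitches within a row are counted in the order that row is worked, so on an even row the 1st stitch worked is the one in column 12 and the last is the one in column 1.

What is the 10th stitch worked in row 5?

Row 5 uses chart row ((5-1) mod 5)+1 = 5. Row 5 is odd, so RS.
Chart row 5 tiled across columns 1-12: P K2TOG P K P K2TOG P K P K2TOG P K
Right side: take the tiled row as-is (worked left to right from column 1).
Stitch 10 in working order -> K2TOG

Result:
K2TOG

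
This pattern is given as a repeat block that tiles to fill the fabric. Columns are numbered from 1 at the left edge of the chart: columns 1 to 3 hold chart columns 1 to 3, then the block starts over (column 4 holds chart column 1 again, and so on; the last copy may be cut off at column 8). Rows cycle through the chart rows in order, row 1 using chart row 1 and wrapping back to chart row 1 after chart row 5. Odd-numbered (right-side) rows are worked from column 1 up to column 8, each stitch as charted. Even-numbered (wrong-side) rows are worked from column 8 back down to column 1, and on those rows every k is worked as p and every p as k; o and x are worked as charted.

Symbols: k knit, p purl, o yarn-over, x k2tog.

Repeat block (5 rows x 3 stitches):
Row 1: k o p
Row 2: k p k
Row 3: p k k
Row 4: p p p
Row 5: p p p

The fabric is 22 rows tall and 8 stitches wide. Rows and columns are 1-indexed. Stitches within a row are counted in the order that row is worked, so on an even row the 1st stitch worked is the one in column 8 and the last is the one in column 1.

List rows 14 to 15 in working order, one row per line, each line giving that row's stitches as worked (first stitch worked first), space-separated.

Result:
k k k k k k k k
p p p p p p p p

Derivation:
Row 14: chart row 4, WS - tiled (columns 1-8): p p p p p p p p; work from column 8 back to 1 with k<->p swapped.
Row 15: chart row 5, RS - tile across columns 1-8 and work as-is.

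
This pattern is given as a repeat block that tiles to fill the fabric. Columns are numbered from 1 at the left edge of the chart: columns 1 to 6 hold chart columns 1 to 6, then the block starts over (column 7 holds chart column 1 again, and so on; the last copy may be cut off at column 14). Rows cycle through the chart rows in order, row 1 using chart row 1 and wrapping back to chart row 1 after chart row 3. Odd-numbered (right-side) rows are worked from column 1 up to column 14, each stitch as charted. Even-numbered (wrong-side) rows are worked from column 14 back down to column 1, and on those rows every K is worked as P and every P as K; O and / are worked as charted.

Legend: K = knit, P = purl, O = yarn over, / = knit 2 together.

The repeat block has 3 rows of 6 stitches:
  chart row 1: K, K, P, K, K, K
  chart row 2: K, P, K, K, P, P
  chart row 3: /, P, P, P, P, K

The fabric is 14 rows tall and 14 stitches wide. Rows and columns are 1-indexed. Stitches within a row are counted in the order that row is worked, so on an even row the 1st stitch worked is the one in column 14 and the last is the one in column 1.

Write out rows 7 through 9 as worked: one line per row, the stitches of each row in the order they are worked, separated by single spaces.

Row 7: chart row 1, RS - tile across columns 1-14 and work as-is.
Row 8: chart row 2, WS - tiled (columns 1-14): K P K K P P K P K K P P K P; work from column 14 back to 1 with K<->P swapped.
Row 9: chart row 3, RS - tile across columns 1-14 and work as-is.

Result:
K K P K K K K K P K K K K K
K P K K P P K P K K P P K P
/ P P P P K / P P P P K / P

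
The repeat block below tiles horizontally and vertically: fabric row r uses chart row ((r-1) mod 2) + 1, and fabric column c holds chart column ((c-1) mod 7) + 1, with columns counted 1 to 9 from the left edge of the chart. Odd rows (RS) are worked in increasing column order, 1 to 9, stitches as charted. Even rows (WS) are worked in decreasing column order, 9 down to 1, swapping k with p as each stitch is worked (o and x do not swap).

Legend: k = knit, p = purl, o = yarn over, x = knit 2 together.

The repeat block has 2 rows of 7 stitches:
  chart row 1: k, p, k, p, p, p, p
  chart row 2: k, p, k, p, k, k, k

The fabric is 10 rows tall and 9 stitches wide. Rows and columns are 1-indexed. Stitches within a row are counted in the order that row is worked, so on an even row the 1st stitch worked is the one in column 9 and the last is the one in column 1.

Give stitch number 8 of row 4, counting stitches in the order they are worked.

== STITCH ==
k

Derivation:
For row 4: chart row = ((4-1) mod 2) + 1 = 2; this is a WS (even) row.
Chart row 2 tiled across columns 1-9: k p k p k k k k p
WS: work from column 9 back to column 1 (reverse the tiled row), swapping k<->p (o and x unchanged).
Row 4 as worked: k p p p p k p k p
Stitch 8 in working order -> k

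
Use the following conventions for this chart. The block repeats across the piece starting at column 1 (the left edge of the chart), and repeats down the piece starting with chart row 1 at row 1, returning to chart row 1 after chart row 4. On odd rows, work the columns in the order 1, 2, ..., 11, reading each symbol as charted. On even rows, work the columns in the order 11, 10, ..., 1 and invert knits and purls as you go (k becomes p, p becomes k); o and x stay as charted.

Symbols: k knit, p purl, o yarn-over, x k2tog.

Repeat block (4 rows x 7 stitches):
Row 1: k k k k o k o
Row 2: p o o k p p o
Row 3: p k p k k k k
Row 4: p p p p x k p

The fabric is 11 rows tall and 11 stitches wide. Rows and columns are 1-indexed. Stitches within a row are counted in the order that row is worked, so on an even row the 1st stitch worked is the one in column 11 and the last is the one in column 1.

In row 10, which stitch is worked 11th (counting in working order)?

Result:
k

Derivation:
For row 10: chart row = ((10-1) mod 4) + 1 = 2; this is a WS (even) row.
Chart row 2 tiled across columns 1-11: p o o k p p o p o o k
WS row: flip the tiled sequence (start at column 11) and apply k<->p; o and x stay.
Row 10 as worked: p o o k o k k p o o k
Counting 11 along the worked row gives k.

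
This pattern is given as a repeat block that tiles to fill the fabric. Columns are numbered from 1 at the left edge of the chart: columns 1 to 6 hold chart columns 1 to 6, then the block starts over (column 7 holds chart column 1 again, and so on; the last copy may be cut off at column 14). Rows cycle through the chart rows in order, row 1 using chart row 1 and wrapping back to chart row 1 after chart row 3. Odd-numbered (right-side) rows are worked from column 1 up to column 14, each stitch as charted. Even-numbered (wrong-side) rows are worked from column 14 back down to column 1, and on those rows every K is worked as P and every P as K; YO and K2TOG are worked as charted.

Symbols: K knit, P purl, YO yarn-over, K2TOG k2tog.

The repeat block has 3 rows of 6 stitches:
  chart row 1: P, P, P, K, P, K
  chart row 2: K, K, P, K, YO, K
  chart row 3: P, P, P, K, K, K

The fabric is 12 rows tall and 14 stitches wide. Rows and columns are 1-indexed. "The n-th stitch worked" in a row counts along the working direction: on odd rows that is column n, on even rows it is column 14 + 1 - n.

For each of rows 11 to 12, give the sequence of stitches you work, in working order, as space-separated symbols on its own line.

== ROWS AS WORKED ==
K K P K YO K K K P K YO K K K
K K P P P K K K P P P K K K

Derivation:
Row 11: chart row 2, RS - tile across columns 1-14 and work as-is.
Row 12: chart row 3, WS - tiled (columns 1-14): P P P K K K P P P K K K P P; work from column 14 back to 1 with K<->P swapped.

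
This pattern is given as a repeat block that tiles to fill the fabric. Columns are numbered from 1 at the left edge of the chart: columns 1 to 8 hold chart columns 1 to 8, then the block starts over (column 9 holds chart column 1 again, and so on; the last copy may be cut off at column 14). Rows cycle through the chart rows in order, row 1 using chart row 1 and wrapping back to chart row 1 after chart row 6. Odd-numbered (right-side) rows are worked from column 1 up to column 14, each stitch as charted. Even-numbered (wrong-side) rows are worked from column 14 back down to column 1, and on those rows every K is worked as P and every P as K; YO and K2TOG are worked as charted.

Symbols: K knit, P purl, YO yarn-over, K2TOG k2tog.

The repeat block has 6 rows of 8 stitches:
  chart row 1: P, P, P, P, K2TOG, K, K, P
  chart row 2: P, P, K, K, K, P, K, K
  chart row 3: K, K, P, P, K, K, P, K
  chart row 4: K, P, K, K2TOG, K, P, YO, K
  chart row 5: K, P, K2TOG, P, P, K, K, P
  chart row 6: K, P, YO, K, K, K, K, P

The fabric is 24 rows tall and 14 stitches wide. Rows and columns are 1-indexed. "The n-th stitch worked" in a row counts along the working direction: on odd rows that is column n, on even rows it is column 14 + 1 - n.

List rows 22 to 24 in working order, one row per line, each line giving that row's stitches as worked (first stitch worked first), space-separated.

Result:
K P K2TOG P K P P YO K P K2TOG P K P
K P K2TOG P P K K P K P K2TOG P P K
P P P YO K P K P P P P YO K P

Derivation:
Row 22: chart row 4, WS - tiled (columns 1-14): K P K K2TOG K P YO K K P K K2TOG K P; work from column 14 back to 1 with K<->P swapped.
Row 23: chart row 5, RS - tile across columns 1-14 and work as-is.
Row 24: chart row 6, WS - tiled (columns 1-14): K P YO K K K K P K P YO K K K; work from column 14 back to 1 with K<->P swapped.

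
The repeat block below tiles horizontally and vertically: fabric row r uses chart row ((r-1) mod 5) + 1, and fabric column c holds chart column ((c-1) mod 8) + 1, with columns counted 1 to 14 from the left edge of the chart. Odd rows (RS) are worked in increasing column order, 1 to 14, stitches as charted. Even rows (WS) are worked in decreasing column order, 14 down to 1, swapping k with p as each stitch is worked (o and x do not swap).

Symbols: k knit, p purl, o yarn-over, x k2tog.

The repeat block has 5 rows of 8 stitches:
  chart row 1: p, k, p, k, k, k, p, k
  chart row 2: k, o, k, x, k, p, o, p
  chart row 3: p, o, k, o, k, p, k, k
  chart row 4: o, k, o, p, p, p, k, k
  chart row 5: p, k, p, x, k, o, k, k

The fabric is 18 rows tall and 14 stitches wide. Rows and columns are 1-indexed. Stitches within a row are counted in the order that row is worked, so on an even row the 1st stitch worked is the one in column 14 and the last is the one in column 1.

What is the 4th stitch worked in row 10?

For row 10: chart row = ((10-1) mod 5) + 1 = 5; this is a WS (even) row.
Chart row 5 tiled across columns 1-14: p k p x k o k k p k p x k o
Wrong side: read the tiled row from column 14 down to 1 and exchange k with p (leave o, x).
Row 10 as worked: o p x k p k p p o p x k p k
Counting 4 along the worked row gives k.

== STITCH ==
k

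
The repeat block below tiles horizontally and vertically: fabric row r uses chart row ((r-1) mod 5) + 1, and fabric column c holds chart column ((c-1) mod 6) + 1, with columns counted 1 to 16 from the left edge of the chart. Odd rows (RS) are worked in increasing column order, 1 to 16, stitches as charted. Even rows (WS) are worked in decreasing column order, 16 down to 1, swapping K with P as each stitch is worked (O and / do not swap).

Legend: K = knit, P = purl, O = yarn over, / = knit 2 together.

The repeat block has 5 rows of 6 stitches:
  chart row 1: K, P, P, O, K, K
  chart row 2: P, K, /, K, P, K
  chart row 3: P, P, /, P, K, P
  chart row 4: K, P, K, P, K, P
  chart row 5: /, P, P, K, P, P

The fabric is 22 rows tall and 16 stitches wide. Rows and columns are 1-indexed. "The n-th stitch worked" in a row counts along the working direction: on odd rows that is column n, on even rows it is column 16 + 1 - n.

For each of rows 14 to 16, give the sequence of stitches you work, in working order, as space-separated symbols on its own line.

Row 14: chart row 4, WS - tiled (columns 1-16): K P K P K P K P K P K P K P K P; work from column 16 back to 1 with K<->P swapped.
Row 15: chart row 5, RS - tile across columns 1-16 and work as-is.
Row 16: chart row 1, WS - tiled (columns 1-16): K P P O K K K P P O K K K P P O; work from column 16 back to 1 with K<->P swapped.

== ROWS AS WORKED ==
K P K P K P K P K P K P K P K P
/ P P K P P / P P K P P / P P K
O K K P P P O K K P P P O K K P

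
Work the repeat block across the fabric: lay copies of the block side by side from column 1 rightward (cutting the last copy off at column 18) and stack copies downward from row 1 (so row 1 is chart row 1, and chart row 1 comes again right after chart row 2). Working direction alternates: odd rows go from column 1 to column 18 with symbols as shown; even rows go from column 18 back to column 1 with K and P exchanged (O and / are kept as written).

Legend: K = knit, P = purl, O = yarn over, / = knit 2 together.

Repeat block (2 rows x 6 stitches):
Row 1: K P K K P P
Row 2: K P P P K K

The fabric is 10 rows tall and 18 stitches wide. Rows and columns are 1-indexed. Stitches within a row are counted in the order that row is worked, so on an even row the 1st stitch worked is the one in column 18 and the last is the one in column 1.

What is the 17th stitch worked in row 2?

Row 2 uses chart row ((2-1) mod 2)+1 = 2. Row 2 is even, so WS.
Chart row 2 tiled across columns 1-18: K P P P K K K P P P K K K P P P K K
WS row: flip the tiled sequence (start at column 18) and apply K<->P; O and / stay.
Row 2 as worked: P P K K K P P P K K K P P P K K K P
Counting 17 along the worked row gives K.

Stitch:
K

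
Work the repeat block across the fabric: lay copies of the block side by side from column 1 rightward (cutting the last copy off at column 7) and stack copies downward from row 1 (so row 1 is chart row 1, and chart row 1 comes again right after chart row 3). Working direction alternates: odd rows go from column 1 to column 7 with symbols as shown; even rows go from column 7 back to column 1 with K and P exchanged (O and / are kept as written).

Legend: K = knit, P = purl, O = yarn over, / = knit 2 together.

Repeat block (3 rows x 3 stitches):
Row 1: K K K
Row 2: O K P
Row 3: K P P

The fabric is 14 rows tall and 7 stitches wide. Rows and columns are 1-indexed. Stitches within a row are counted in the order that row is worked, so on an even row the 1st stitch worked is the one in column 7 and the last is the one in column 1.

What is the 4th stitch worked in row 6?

Result:
P

Derivation:
For row 6: chart row = ((6-1) mod 3) + 1 = 3; this is a WS (even) row.
Chart row 3 tiled across columns 1-7: K P P K P P K
WS: work from column 7 back to column 1 (reverse the tiled row), swapping K<->P (O and / unchanged).
Row 6 as worked: P K K P K K P
The 4th stitch worked is P.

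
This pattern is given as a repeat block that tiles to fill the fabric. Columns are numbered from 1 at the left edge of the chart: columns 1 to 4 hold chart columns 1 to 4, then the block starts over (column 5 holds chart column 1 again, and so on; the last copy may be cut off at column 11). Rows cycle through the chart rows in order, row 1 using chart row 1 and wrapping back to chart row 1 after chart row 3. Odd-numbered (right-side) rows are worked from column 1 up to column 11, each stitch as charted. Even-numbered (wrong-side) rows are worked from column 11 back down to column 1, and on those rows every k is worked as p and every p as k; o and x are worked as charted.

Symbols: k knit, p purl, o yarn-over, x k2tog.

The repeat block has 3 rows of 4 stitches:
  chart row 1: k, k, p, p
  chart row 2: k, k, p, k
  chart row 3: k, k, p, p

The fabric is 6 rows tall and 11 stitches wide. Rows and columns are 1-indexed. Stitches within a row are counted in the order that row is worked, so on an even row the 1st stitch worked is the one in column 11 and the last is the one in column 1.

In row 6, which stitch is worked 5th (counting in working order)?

== STITCH ==
k

Derivation:
For row 6: chart row = ((6-1) mod 3) + 1 = 3; this is a WS (even) row.
Chart row 3 tiled across columns 1-11: k k p p k k p p k k p
WS row: flip the tiled sequence (start at column 11) and apply k<->p; o and x stay.
Row 6 as worked: k p p k k p p k k p p
Counting 5 along the worked row gives k.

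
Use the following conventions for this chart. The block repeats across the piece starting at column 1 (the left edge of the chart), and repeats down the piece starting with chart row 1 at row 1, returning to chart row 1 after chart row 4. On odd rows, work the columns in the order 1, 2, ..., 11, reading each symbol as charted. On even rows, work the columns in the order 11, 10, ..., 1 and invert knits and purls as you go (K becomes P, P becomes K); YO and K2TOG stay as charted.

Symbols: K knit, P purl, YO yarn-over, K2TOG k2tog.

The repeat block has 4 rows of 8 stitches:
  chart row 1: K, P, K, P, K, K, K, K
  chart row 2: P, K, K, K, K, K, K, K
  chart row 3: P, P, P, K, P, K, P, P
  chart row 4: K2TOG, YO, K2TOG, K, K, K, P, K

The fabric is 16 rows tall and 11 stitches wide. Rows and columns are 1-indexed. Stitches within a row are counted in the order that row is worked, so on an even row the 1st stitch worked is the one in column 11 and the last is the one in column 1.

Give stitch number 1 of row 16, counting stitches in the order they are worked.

Row 16: (16-1) mod 4 = 3, so use chart row 4. Even row -> WS.
Chart row 4 tiled across columns 1-11: K2TOG YO K2TOG K K K P K K2TOG YO K2TOG
WS row: flip the tiled sequence (start at column 11) and apply K<->P; YO and K2TOG stay.
Row 16 as worked: K2TOG YO K2TOG P K P P P K2TOG YO K2TOG
The 1st stitch worked is K2TOG.

Result:
K2TOG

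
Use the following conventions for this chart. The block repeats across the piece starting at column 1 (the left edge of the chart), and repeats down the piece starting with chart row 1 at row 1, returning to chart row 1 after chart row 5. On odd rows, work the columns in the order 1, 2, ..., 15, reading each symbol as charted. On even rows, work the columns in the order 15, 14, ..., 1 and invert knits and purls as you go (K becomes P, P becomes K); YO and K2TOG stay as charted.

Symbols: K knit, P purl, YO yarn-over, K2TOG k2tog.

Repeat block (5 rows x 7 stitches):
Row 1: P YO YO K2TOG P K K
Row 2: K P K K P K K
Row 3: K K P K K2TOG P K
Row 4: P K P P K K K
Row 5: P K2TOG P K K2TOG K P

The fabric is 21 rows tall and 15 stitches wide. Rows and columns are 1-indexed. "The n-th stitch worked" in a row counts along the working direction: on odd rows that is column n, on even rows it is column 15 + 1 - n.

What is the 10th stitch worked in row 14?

Stitch:
P

Derivation:
For row 14: chart row = ((14-1) mod 5) + 1 = 4; this is a WS (even) row.
Chart row 4 tiled across columns 1-15: P K P P K K K P K P P K K K P
WS row: flip the tiled sequence (start at column 15) and apply K<->P; YO and K2TOG stay.
Row 14 as worked: K P P P K K P K P P P K K P K
Stitch 10 in working order -> P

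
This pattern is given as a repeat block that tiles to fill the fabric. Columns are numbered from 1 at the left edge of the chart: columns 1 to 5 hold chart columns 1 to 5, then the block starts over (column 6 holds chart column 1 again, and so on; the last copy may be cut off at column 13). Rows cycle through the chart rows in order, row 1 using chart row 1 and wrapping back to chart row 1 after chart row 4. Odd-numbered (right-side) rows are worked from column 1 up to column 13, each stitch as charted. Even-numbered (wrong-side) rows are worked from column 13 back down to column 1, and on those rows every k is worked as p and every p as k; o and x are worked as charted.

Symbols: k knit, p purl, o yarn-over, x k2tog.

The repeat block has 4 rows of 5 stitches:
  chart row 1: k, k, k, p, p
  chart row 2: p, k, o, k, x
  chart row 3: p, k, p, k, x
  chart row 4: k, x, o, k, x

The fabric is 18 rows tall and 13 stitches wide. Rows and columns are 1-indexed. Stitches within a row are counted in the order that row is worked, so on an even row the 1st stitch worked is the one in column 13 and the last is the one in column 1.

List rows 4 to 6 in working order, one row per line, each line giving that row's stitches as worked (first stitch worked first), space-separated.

== ROWS AS WORKED ==
o x p x p o x p x p o x p
k k k p p k k k p p k k k
o p k x p o p k x p o p k

Derivation:
Row 4: chart row 4, WS - tiled (columns 1-13): k x o k x k x o k x k x o; work from column 13 back to 1 with k<->p swapped.
Row 5: chart row 1, RS - tile across columns 1-13 and work as-is.
Row 6: chart row 2, WS - tiled (columns 1-13): p k o k x p k o k x p k o; work from column 13 back to 1 with k<->p swapped.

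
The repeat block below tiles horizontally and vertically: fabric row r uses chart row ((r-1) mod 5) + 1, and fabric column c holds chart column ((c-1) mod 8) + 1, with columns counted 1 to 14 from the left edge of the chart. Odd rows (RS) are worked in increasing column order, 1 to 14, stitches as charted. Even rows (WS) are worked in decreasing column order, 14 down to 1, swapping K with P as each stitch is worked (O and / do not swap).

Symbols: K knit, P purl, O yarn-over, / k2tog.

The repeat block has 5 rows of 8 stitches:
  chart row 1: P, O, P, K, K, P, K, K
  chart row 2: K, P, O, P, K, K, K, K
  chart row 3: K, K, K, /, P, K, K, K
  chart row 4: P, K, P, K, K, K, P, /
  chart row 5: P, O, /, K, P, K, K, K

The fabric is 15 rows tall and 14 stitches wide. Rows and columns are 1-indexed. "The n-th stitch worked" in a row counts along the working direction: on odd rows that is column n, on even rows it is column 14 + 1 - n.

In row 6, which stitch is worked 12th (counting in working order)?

Stitch:
K

Derivation:
Row 6: (6-1) mod 5 = 0, so use chart row 1. Even row -> WS.
Chart row 1 tiled across columns 1-14: P O P K K P K K P O P K K P
WS row: flip the tiled sequence (start at column 14) and apply K<->P; O and / stay.
Row 6 as worked: K P P K O K P P K P P K O K
The 12th stitch worked is K.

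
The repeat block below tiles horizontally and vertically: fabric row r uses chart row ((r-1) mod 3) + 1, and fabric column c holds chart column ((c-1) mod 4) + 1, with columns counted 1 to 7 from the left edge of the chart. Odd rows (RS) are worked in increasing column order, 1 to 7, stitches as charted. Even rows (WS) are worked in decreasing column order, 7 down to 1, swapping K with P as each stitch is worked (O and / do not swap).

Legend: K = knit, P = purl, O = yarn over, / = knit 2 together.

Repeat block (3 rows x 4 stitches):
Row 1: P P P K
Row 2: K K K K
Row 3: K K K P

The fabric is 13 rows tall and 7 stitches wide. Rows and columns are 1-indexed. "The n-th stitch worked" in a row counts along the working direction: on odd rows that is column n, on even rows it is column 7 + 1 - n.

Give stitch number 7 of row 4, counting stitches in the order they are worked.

Row 4 uses chart row ((4-1) mod 3)+1 = 1. Row 4 is even, so WS.
Chart row 1 tiled across columns 1-7: P P P K P P P
WS row: flip the tiled sequence (start at column 7) and apply K<->P; O and / stay.
Row 4 as worked: K K K P K K K
Stitch 7 in working order -> K

Result:
K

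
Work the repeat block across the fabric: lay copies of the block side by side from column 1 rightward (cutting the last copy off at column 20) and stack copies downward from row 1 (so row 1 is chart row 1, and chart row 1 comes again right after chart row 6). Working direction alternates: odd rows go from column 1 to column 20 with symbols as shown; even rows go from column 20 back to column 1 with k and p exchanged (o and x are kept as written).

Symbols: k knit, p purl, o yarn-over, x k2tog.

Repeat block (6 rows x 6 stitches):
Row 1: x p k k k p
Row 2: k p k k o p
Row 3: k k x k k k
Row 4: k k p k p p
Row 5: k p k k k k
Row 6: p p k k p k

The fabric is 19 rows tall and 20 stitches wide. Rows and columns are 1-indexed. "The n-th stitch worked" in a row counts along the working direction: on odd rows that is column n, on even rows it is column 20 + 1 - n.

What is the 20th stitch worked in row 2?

Row 2: (2-1) mod 6 = 1, so use chart row 2. Even row -> WS.
Chart row 2 tiled across columns 1-20: k p k k o p k p k k o p k p k k o p k p
WS: work from column 20 back to column 1 (reverse the tiled row), swapping k<->p (o and x unchanged).
Row 2 as worked: k p k o p p k p k o p p k p k o p p k p
The 20th stitch worked is p.

Result:
p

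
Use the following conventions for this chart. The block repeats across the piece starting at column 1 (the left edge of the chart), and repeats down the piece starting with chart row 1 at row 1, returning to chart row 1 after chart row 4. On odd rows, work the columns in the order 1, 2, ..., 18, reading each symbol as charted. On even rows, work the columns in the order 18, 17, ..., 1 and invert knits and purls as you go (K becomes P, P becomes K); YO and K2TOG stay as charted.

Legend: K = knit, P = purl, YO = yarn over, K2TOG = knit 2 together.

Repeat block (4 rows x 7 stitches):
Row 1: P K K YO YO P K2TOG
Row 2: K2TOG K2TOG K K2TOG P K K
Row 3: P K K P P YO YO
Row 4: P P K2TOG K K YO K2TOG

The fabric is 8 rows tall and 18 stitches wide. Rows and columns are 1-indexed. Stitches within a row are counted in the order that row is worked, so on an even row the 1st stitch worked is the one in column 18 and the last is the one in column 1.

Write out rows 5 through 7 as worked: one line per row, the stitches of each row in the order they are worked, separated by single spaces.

Row 5: chart row 1, RS - tile across columns 1-18 and work as-is.
Row 6: chart row 2, WS - tiled (columns 1-18): K2TOG K2TOG K K2TOG P K K K2TOG K2TOG K K2TOG P K K K2TOG K2TOG K K2TOG; work from column 18 back to 1 with K<->P swapped.
Row 7: chart row 3, RS - tile across columns 1-18 and work as-is.

Result:
P K K YO YO P K2TOG P K K YO YO P K2TOG P K K YO
K2TOG P K2TOG K2TOG P P K K2TOG P K2TOG K2TOG P P K K2TOG P K2TOG K2TOG
P K K P P YO YO P K K P P YO YO P K K P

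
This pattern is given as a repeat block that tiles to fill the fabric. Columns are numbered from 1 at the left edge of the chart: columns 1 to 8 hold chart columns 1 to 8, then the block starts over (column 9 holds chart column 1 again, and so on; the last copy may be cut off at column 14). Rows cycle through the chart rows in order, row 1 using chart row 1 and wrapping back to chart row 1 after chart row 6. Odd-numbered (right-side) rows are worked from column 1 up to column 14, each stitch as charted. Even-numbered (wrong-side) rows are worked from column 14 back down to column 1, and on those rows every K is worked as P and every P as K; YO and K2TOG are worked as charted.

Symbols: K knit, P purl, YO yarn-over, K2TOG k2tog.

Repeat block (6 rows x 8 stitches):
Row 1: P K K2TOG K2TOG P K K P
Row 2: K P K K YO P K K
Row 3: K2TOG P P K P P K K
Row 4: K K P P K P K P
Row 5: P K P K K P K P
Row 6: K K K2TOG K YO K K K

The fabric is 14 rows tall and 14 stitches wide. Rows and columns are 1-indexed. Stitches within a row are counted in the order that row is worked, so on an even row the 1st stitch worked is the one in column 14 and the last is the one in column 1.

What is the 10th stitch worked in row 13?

Result:
K

Derivation:
Row 13 uses chart row ((13-1) mod 6)+1 = 1. Row 13 is odd, so RS.
Chart row 1 tiled across columns 1-14: P K K2TOG K2TOG P K K P P K K2TOG K2TOG P K
RS: work column 1 to column 14, symbols as charted — the tiled row is the row as worked.
The 10th stitch worked is K.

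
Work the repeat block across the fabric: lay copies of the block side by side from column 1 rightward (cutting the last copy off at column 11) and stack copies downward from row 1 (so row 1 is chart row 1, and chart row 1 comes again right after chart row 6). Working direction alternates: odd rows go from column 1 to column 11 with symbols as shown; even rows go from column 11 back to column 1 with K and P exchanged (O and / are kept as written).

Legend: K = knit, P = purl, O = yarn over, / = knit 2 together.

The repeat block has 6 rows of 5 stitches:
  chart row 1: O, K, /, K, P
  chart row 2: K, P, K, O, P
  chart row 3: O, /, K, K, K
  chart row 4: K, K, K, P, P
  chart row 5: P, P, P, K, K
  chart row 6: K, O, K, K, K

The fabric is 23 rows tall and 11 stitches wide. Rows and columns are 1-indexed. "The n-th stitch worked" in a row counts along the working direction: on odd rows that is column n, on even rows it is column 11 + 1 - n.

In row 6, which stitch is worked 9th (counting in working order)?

Result:
P

Derivation:
Row 6: (6-1) mod 6 = 5, so use chart row 6. Even row -> WS.
Chart row 6 tiled across columns 1-11: K O K K K K O K K K K
WS row: flip the tiled sequence (start at column 11) and apply K<->P; O and / stay.
Row 6 as worked: P P P P O P P P P O P
Counting 9 along the worked row gives P.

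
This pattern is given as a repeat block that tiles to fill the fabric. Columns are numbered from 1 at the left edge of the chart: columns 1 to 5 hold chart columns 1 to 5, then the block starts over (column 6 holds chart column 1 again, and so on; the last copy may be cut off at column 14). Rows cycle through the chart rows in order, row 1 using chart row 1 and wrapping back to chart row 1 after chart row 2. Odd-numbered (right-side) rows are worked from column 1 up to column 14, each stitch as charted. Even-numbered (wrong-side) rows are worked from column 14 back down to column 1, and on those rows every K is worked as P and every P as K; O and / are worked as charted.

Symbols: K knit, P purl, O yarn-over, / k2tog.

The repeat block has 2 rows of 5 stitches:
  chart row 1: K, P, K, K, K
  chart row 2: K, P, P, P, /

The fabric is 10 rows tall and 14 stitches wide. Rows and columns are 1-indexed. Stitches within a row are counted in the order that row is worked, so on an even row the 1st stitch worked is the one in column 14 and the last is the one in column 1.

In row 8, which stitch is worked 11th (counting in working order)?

Stitch:
K

Derivation:
Row 8 uses chart row ((8-1) mod 2)+1 = 2. Row 8 is even, so WS.
Chart row 2 tiled across columns 1-14: K P P P / K P P P / K P P P
Wrong side: read the tiled row from column 14 down to 1 and exchange K with P (leave O, /).
Row 8 as worked: K K K P / K K K P / K K K P
Stitch 11 in working order -> K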